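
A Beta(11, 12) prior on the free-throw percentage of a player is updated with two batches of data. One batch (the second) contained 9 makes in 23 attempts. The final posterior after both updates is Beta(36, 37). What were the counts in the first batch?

Because Beta–binomial updating is additive in the counts, the combined data contributed (α_post−α_prior, β_post−β_prior) successes and failures.
Total across both batches: 36−11=25 makes, 37−12=25 misses.
Subtract the second batch: 25−9=16 makes and 25−14=11 misses.

16 makes and 11 misses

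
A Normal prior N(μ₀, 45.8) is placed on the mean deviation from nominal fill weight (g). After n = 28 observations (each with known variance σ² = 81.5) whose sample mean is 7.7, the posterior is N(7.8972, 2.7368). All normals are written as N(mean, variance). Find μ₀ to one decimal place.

μ₀ = 11.0

The posterior mean is a precision-weighted average: μ_n = (τ₀μ₀ + τ_data·x̄)/(τ₀+τ_data), with τ₀=1/σ₀² and τ_data=n/σ².
Here τ₀ = 1/45.8 = 0.021834 and τ_data = 28/81.5 = 0.343558, so τ_n = 0.365392.
Rearranging for μ₀: μ₀ = (μ_n·τ_n − τ_data·x̄)/τ₀ = (7.8972·0.365392 − 0.343558·7.7) / 0.021834 = 0.240177/0.021834 ≈ 11.0.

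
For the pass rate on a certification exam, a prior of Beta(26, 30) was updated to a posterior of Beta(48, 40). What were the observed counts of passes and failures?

Beta is conjugate to the binomial likelihood: posterior = Beta(a+s, b+f).
Match parameters: s=48−26=22, f=40−30=10.

22 passes and 10 failures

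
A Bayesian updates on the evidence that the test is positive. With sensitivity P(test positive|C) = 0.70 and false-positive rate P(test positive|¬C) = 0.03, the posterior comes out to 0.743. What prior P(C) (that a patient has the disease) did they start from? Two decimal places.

In odds form, posterior odds = prior odds × likelihood ratio, so prior odds = posterior odds ÷ LR.
Posterior odds = 0.743/(1−0.743) = 2.8911. LR = 0.70/0.03 = 23.3333.
Prior odds = 2.8911/23.3333 = 0.1239, so P(C) = 0.1239/(1+0.1239) ≈ 0.11.

P(C) = 0.11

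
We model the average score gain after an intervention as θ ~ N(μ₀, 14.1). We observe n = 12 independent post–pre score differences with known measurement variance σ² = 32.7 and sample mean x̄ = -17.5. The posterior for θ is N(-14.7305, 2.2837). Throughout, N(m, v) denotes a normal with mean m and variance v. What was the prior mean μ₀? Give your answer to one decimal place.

The posterior mean is a precision-weighted average: μ_n = (τ₀μ₀ + τ_data·x̄)/(τ₀+τ_data), with τ₀=1/σ₀² and τ_data=n/σ².
Here τ₀ = 1/14.1 = 0.070922 and τ_data = 12/32.7 = 0.366972, so τ_n = 0.437894.
Rearranging for μ₀: μ₀ = (μ_n·τ_n − τ_data·x̄)/τ₀ = (-14.7305·0.437894 − 0.366972·-17.5) / 0.070922 = -0.028388/0.070922 ≈ -0.4.

μ₀ = -0.4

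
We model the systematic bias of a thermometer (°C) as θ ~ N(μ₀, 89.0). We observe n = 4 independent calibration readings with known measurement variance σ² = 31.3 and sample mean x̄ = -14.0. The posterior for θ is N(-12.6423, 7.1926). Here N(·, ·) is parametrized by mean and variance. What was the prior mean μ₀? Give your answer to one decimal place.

μ₀ = 2.8

With known observation variance, the Normal–Normal posterior has precision τ_n = τ₀ + n/σ² and mean μ_n = (τ₀μ₀ + (n/σ²)x̄)/τ_n.
Here τ₀ = 1/89.0 = 0.011236 and τ_data = 4/31.3 = 0.127796, so τ_n = 0.139032.
Rearranging for μ₀: μ₀ = (μ_n·τ_n − τ_data·x̄)/τ₀ = (-12.6423·0.139032 − 0.127796·-14.0) / 0.011236 = 0.031460/0.011236 ≈ 2.8.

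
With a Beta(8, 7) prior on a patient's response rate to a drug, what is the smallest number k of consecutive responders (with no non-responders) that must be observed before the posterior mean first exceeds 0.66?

After k responders and 0 non-responders the posterior is Beta(8+k, 7), with mean (8+k)/(8+7+k).
Set (8+k)/(15+k) > 0.66 and solve: k > (0.66·15 − 8)/(1 − 0.66) = 5.588.
The smallest integer exceeding 5.588 is 6.

k = 6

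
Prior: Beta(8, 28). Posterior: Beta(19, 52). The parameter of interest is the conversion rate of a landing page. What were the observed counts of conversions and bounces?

Under Beta–binomial conjugacy the posterior parameters are (α+s, β+f).
Match parameters: s=19−8=11, f=52−28=24.

11 conversions and 24 bounces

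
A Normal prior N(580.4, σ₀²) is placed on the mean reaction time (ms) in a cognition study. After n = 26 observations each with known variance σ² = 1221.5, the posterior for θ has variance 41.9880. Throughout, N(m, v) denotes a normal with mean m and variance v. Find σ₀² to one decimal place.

Posterior precision equals prior precision plus data precision: 1/σ_n² = 1/σ₀² + n/σ².
So 1/σ₀² = 1/41.9880 − 26/1221.5 = 0.023816 − 0.021285 = 0.002531.
Hence σ₀² = 1/0.002531 ≈ 395.1.

σ₀² = 395.1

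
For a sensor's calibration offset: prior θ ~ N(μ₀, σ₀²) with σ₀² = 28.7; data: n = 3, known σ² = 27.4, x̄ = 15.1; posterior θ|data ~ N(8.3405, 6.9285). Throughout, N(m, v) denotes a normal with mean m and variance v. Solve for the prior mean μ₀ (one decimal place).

The posterior mean is a precision-weighted average: μ_n = (τ₀μ₀ + τ_data·x̄)/(τ₀+τ_data), with τ₀=1/σ₀² and τ_data=n/σ².
Here τ₀ = 1/28.7 = 0.034843 and τ_data = 3/27.4 = 0.109489, so τ_n = 0.144332.
Rearranging for μ₀: μ₀ = (μ_n·τ_n − τ_data·x̄)/τ₀ = (8.3405·0.144332 − 0.109489·15.1) / 0.034843 = -0.449483/0.034843 ≈ -12.9.

μ₀ = -12.9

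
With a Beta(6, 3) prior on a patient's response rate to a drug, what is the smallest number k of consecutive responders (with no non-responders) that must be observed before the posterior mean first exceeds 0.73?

k = 3

After k responders and 0 non-responders the posterior is Beta(6+k, 3), with mean (6+k)/(6+3+k).
Set (6+k)/(9+k) > 0.73 and solve: k > (0.73·9 − 6)/(1 − 0.73) = 2.111.
The smallest integer exceeding 2.111 is 3, and checking k=3: (9)/(12) = 0.7500 > 0.73.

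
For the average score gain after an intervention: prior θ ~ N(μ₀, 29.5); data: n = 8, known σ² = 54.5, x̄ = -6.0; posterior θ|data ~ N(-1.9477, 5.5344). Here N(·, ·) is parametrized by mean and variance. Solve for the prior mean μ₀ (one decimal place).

The posterior mean is a precision-weighted average: μ_n = (τ₀μ₀ + τ_data·x̄)/(τ₀+τ_data), with τ₀=1/σ₀² and τ_data=n/σ².
Here τ₀ = 1/29.5 = 0.033898 and τ_data = 8/54.5 = 0.146789, so τ_n = 0.180687.
Rearranging for μ₀: μ₀ = (μ_n·τ_n − τ_data·x̄)/τ₀ = (-1.9477·0.180687 − 0.146789·-6.0) / 0.033898 = 0.528810/0.033898 ≈ 15.6.

μ₀ = 15.6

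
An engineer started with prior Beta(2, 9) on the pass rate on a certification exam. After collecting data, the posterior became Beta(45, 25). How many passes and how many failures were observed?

A Beta(α, β) prior with s successes and f failures in binomial data gives a Beta(α+s, β+f) posterior.
So s = 45 − 2 = 43 and f = 25 − 9 = 16.

43 passes and 16 failures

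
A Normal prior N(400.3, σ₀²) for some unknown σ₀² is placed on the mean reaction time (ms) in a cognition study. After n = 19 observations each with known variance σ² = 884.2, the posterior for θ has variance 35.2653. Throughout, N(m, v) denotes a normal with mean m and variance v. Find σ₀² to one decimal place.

Posterior precision equals prior precision plus data precision: 1/σ_n² = 1/σ₀² + n/σ².
So 1/σ₀² = 1/35.2653 − 19/884.2 = 0.028356 − 0.021488 = 0.006868.
Hence σ₀² = 1/0.006868 ≈ 145.6.

σ₀² = 145.6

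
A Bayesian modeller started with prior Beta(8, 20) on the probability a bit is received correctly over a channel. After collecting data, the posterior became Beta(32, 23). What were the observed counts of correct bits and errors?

24 correct bits and 3 errors

A Beta(α, β) prior with s successes and f failures in binomial data gives a Beta(α+s, β+f) posterior.
So s = 32 − 8 = 24 and f = 23 − 20 = 3.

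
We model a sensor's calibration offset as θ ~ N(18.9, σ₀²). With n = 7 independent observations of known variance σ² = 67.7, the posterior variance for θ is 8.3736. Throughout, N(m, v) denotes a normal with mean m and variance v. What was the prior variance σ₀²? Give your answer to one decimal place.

σ₀² = 62.4

For the Normal–Normal model with known σ², precisions add: τ_n = τ₀ + n/σ².
So 1/σ₀² = 1/8.3736 − 7/67.7 = 0.119423 − 0.103397 = 0.016026.
Hence σ₀² = 1/0.016026 ≈ 62.4.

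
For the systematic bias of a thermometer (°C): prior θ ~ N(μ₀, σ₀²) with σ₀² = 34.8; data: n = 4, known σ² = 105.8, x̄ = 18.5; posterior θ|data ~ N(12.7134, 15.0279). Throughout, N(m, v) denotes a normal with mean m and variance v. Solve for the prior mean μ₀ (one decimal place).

μ₀ = 5.1

With known observation variance, the Normal–Normal posterior has precision τ_n = τ₀ + n/σ² and mean μ_n = (τ₀μ₀ + (n/σ²)x̄)/τ_n.
Here τ₀ = 1/34.8 = 0.028736 and τ_data = 4/105.8 = 0.037807, so τ_n = 0.066543.
Rearranging for μ₀: μ₀ = (μ_n·τ_n − τ_data·x̄)/τ₀ = (12.7134·0.066543 − 0.037807·18.5) / 0.028736 = 0.146558/0.028736 ≈ 5.1.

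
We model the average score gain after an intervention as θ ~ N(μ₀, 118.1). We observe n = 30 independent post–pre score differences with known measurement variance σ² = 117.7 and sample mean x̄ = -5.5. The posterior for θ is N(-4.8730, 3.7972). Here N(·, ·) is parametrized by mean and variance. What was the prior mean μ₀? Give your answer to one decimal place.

μ₀ = 14.0

The posterior mean is a precision-weighted average: μ_n = (τ₀μ₀ + τ_data·x̄)/(τ₀+τ_data), with τ₀=1/σ₀² and τ_data=n/σ².
Here τ₀ = 1/118.1 = 0.008467 and τ_data = 30/117.7 = 0.254885, so τ_n = 0.263352.
Rearranging for μ₀: μ₀ = (μ_n·τ_n − τ_data·x̄)/τ₀ = (-4.8730·0.263352 − 0.254885·-5.5) / 0.008467 = 0.118553/0.008467 ≈ 14.0.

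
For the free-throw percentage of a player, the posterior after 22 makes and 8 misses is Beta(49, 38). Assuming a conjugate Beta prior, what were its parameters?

Under Beta–binomial conjugacy the posterior parameters are (α+s, β+f).
So α = 49 − 22 = 27 and β = 38 − 8 = 30.

Beta(27, 30)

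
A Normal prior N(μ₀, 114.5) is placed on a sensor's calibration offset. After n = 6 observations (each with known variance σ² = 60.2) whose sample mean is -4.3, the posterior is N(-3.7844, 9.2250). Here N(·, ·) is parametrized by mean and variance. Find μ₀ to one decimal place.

With known observation variance, the Normal–Normal posterior has precision τ_n = τ₀ + n/σ² and mean μ_n = (τ₀μ₀ + (n/σ²)x̄)/τ_n.
Here τ₀ = 1/114.5 = 0.008734 and τ_data = 6/60.2 = 0.099668, so τ_n = 0.108402.
Rearranging for μ₀: μ₀ = (μ_n·τ_n − τ_data·x̄)/τ₀ = (-3.7844·0.108402 − 0.099668·-4.3) / 0.008734 = 0.018336/0.008734 ≈ 2.1.

μ₀ = 2.1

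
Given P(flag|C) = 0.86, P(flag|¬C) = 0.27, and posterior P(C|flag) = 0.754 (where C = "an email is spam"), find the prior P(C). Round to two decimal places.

P(C) = 0.49

In odds form, posterior odds = prior odds × likelihood ratio, so prior odds = posterior odds ÷ LR.
Posterior odds = 0.754/(1−0.754) = 3.0650. LR = 0.86/0.27 = 3.1852.
Prior odds = 3.0650/3.1852 = 0.9623, so P(C) = 0.9623/(1+0.9623) ≈ 0.49.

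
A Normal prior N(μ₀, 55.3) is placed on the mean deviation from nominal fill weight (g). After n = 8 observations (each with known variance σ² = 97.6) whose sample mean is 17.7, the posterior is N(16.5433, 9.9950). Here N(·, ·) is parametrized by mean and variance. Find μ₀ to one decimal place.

With known observation variance, the Normal–Normal posterior has precision τ_n = τ₀ + n/σ² and mean μ_n = (τ₀μ₀ + (n/σ²)x̄)/τ_n.
Here τ₀ = 1/55.3 = 0.018083 and τ_data = 8/97.6 = 0.081967, so τ_n = 0.100050.
Rearranging for μ₀: μ₀ = (μ_n·τ_n − τ_data·x̄)/τ₀ = (16.5433·0.100050 − 0.081967·17.7) / 0.018083 = 0.204341/0.018083 ≈ 11.3.

μ₀ = 11.3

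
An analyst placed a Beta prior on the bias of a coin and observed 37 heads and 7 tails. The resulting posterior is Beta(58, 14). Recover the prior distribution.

A Beta(a, b) prior with s successes and f failures in binomial data gives a Beta(a+s, b+f) posterior.
So a = 58 − 37 = 21 and b = 14 − 7 = 7.

Beta(21, 7)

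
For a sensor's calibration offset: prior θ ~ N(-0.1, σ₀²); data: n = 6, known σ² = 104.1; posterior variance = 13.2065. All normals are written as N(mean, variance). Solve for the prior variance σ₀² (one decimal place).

σ₀² = 55.3

For the Normal–Normal model with known σ², precisions add: τ_n = τ₀ + n/σ².
So 1/σ₀² = 1/13.2065 − 6/104.1 = 0.075720 − 0.057637 = 0.018083.
Hence σ₀² = 1/0.018083 ≈ 55.3.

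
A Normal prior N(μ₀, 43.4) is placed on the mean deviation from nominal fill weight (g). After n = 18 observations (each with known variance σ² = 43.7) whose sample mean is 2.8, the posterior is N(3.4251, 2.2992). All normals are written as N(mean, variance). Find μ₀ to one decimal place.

With known observation variance, the Normal–Normal posterior has precision τ_n = τ₀ + n/σ² and mean μ_n = (τ₀μ₀ + (n/σ²)x̄)/τ_n.
Here τ₀ = 1/43.4 = 0.023041 and τ_data = 18/43.7 = 0.411899, so τ_n = 0.434940.
Rearranging for μ₀: μ₀ = (μ_n·τ_n − τ_data·x̄)/τ₀ = (3.4251·0.434940 − 0.411899·2.8) / 0.023041 = 0.336396/0.023041 ≈ 14.6.

μ₀ = 14.6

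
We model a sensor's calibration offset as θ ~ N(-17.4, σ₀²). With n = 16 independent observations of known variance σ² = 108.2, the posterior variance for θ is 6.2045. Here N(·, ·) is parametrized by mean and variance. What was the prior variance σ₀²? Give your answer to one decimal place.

σ₀² = 75.2

Posterior precision equals prior precision plus data precision: 1/σ_n² = 1/σ₀² + n/σ².
So 1/σ₀² = 1/6.2045 − 16/108.2 = 0.161173 − 0.147874 = 0.013299.
Hence σ₀² = 1/0.013299 ≈ 75.2.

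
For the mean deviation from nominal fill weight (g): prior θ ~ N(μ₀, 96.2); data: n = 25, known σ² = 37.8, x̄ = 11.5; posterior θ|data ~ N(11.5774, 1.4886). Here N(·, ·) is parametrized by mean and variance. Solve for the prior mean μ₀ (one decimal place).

The posterior mean is a precision-weighted average: μ_n = (τ₀μ₀ + τ_data·x̄)/(τ₀+τ_data), with τ₀=1/σ₀² and τ_data=n/σ².
Here τ₀ = 1/96.2 = 0.010395 and τ_data = 25/37.8 = 0.661376, so τ_n = 0.671771.
Rearranging for μ₀: μ₀ = (μ_n·τ_n − τ_data·x̄)/τ₀ = (11.5774·0.671771 − 0.661376·11.5) / 0.010395 = 0.171538/0.010395 ≈ 16.5.

μ₀ = 16.5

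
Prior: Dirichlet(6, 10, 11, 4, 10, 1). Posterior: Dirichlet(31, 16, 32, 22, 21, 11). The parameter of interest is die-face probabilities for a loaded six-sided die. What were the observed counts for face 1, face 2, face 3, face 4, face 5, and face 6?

counts (25, 6, 21, 18, 11, 10)

For a Dirichlet(α) prior with multinomial counts c, the posterior is Dirichlet(α + c) componentwise.
Counts are posterior − prior componentwise: 31−6=25, 16−10=6, 32−11=21, 22−4=18, 21−10=11, 11−1=10.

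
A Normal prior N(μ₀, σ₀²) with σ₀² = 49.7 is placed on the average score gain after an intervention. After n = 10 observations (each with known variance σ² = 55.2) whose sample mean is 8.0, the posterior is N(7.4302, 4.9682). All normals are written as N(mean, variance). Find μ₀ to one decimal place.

With known observation variance, the Normal–Normal posterior has precision τ_n = τ₀ + n/σ² and mean μ_n = (τ₀μ₀ + (n/σ²)x̄)/τ_n.
Here τ₀ = 1/49.7 = 0.020121 and τ_data = 10/55.2 = 0.181159, so τ_n = 0.201280.
Rearranging for μ₀: μ₀ = (μ_n·τ_n − τ_data·x̄)/τ₀ = (7.4302·0.201280 − 0.181159·8.0) / 0.020121 = 0.046279/0.020121 ≈ 2.3.

μ₀ = 2.3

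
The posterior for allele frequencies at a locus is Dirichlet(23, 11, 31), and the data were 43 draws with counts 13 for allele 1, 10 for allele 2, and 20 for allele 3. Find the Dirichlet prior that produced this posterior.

Dirichlet(10, 1, 11)

For a Dirichlet(α) prior with multinomial counts c, the posterior is Dirichlet(α + c) componentwise.
Subtract each count from the matching posterior parameter: 23−13=10, 11−10=1, 31−20=11.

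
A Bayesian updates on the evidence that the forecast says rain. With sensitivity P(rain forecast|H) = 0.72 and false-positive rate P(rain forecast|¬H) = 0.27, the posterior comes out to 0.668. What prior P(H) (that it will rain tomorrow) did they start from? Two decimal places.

In odds form, posterior odds = prior odds × likelihood ratio, so prior odds = posterior odds ÷ LR.
Posterior odds = 0.668/(1−0.668) = 2.0120. LR = 0.72/0.27 = 2.6667.
Prior odds = 2.0120/2.6667 = 0.7545, so P(H) = 0.7545/(1+0.7545) ≈ 0.43.

P(H) = 0.43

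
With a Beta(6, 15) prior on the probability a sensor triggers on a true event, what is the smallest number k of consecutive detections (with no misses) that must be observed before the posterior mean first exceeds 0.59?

k = 16

After k detections and 0 misses the posterior is Beta(6+k, 15), with mean (6+k)/(6+15+k).
Set (6+k)/(21+k) > 0.59 and solve: k > (0.59·21 − 6)/(1 − 0.59) = 15.585.
The smallest integer exceeding 15.585 is 16.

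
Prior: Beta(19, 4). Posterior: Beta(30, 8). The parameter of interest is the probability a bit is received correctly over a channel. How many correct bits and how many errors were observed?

11 correct bits and 4 errors

Beta is conjugate to the binomial likelihood: posterior = Beta(α+s, β+f).
So s = 30 − 19 = 11 and f = 8 − 4 = 4.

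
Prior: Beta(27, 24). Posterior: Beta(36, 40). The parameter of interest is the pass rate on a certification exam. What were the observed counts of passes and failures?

9 passes and 16 failures

Under Beta–binomial conjugacy the posterior parameters are (α+s, β+f).
Match parameters: s=36−27=9, f=40−24=16.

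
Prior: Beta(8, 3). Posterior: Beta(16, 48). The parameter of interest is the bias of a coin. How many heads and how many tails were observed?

8 heads and 45 tails

Beta is conjugate to the binomial likelihood: posterior = Beta(α+s, β+f).
So s = 16 − 8 = 8 and f = 48 − 3 = 45.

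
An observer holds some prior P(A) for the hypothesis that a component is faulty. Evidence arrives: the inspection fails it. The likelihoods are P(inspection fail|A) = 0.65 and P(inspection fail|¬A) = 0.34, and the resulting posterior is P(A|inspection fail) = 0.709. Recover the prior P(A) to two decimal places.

In odds form, posterior odds = prior odds × likelihood ratio, so prior odds = posterior odds ÷ LR.
Posterior odds = 0.709/(1−0.709) = 2.4364. LR = 0.65/0.34 = 1.9118.
Prior odds = 2.4364/1.9118 = 1.2744, so P(A) = 1.2744/(1+1.2744) ≈ 0.56.

P(A) = 0.56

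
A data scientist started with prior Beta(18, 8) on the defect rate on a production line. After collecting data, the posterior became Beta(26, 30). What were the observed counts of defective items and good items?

8 defective items and 22 good items

Beta is conjugate to the binomial likelihood: posterior = Beta(a+s, b+f).
So s = 26 − 18 = 8 and f = 30 − 8 = 22.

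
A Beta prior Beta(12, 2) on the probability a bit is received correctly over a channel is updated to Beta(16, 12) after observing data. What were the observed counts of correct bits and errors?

Beta is conjugate to the binomial likelihood: posterior = Beta(α+s, β+f).
So s = 16 − 12 = 4 and f = 12 − 2 = 10.

4 correct bits and 10 errors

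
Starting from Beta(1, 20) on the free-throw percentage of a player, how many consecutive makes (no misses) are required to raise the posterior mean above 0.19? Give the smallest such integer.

k = 4

After k makes and 0 misses the posterior is Beta(1+k, 20), with mean (1+k)/(1+20+k).
Set (1+k)/(21+k) > 0.19 and solve: k > (0.19·21 − 1)/(1 − 0.19) = 3.691.
The smallest integer exceeding 3.691 is 4, and checking k=4: (5)/(25) = 0.2000 > 0.19.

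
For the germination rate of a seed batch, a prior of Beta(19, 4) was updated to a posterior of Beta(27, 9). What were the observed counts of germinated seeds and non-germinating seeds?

8 germinated seeds and 5 non-germinating seeds

Under Beta–binomial conjugacy the posterior parameters are (a+s, b+f).
Match parameters: s=27−19=8, f=9−4=5.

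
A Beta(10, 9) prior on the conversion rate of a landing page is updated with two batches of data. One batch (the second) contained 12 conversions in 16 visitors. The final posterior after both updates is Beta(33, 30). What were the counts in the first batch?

11 conversions and 17 bounces

Sequential conjugate updates are equivalent to a single update on the pooled data, so total successes = posterior α − prior α and total failures = posterior β − prior β.
Total across both batches: 33−10=23 conversions, 30−9=21 bounces.
Subtract the second batch: 23−12=11 conversions and 21−4=17 bounces.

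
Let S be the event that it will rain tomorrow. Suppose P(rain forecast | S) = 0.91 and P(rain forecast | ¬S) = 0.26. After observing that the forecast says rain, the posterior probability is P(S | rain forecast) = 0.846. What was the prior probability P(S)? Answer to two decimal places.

P(S) = 0.61

In odds form, posterior odds = prior odds × likelihood ratio, so prior odds = posterior odds ÷ LR.
Posterior odds = 0.846/(1−0.846) = 5.4935. LR = 0.91/0.26 = 3.5000.
Prior odds = 5.4935/3.5000 = 1.5696, so P(S) = 1.5696/(1+1.5696) ≈ 0.61.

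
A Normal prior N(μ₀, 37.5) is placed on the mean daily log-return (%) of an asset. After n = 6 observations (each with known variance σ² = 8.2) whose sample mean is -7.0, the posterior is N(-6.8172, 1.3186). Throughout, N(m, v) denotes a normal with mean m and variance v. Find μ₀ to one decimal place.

μ₀ = -1.8

The posterior mean is a precision-weighted average: μ_n = (τ₀μ₀ + τ_data·x̄)/(τ₀+τ_data), with τ₀=1/σ₀² and τ_data=n/σ².
Here τ₀ = 1/37.5 = 0.026667 and τ_data = 6/8.2 = 0.731707, so τ_n = 0.758374.
Rearranging for μ₀: μ₀ = (μ_n·τ_n − τ_data·x̄)/τ₀ = (-6.8172·0.758374 − 0.731707·-7.0) / 0.026667 = -0.048038/0.026667 ≈ -1.8.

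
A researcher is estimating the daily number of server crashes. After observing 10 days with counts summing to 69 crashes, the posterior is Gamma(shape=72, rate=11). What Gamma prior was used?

Gamma–Poisson conjugacy: posterior shape = α + Σxᵢ, posterior rate = β + n.
So α = 72 − 69 = 3 and β = 11 − 10 = 1.

Gamma(shape=3, rate=1)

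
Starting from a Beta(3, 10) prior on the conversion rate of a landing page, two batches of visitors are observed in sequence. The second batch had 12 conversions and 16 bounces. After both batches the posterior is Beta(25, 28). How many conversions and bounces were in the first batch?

10 conversions and 2 bounces

Sequential conjugate updates are equivalent to a single update on the pooled data, so total successes = posterior α − prior α and total failures = posterior β − prior β.
Total across both batches: 25−3=22 conversions, 28−10=18 bounces.
Subtract the second batch: 22−12=10 conversions and 18−16=2 bounces.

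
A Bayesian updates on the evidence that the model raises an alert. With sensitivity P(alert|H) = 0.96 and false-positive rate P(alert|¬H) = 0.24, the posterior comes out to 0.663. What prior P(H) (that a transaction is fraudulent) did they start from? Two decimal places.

P(H) = 0.33

In odds form, posterior odds = prior odds × likelihood ratio, so prior odds = posterior odds ÷ LR.
Posterior odds = 0.663/(1−0.663) = 1.9674. LR = 0.96/0.24 = 4.0000.
Prior odds = 1.9674/4.0000 = 0.4919, so P(H) = 0.4919/(1+0.4919) ≈ 0.33.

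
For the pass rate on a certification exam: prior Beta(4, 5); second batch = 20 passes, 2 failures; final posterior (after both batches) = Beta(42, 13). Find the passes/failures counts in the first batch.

Because Beta–binomial updating is additive in the counts, the combined data contributed (α_post−α_prior, β_post−β_prior) successes and failures.
Total across both batches: 42−4=38 passes, 13−5=8 failures.
Subtract the second batch: 38−20=18 passes and 8−2=6 failures.

18 passes and 6 failures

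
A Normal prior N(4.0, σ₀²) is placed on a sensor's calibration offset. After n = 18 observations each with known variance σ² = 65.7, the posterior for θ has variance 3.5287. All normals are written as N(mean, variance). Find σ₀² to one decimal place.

σ₀² = 106.2

For the Normal–Normal model with known σ², precisions add: τ_n = τ₀ + n/σ².
So 1/σ₀² = 1/3.5287 − 18/65.7 = 0.283390 − 0.273973 = 0.009417.
Hence σ₀² = 1/0.009417 ≈ 106.2.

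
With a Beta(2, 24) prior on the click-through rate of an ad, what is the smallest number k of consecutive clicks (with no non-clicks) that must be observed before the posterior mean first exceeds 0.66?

After k clicks and 0 non-clicks the posterior is Beta(2+k, 24), with mean (2+k)/(2+24+k).
Set (2+k)/(26+k) > 0.66 and solve: k > (0.66·26 − 2)/(1 − 0.66) = 44.588.
The smallest integer exceeding 44.588 is 45, and checking k=45: (47)/(71) = 0.6620 > 0.66.

k = 45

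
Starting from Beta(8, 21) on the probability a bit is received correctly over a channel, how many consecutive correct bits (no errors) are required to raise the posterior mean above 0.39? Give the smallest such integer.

After k correct bits and 0 errors the posterior is Beta(8+k, 21), with mean (8+k)/(8+21+k).
Set (8+k)/(29+k) > 0.39 and solve: k > (0.39·29 − 8)/(1 − 0.39) = 5.426.
The smallest integer exceeding 5.426 is 6.

k = 6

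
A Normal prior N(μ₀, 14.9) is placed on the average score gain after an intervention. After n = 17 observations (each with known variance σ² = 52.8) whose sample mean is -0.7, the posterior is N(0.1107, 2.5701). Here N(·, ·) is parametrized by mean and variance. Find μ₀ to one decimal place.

The posterior mean is a precision-weighted average: μ_n = (τ₀μ₀ + τ_data·x̄)/(τ₀+τ_data), with τ₀=1/σ₀² and τ_data=n/σ².
Here τ₀ = 1/14.9 = 0.067114 and τ_data = 17/52.8 = 0.321970, so τ_n = 0.389084.
Rearranging for μ₀: μ₀ = (μ_n·τ_n − τ_data·x̄)/τ₀ = (0.1107·0.389084 − 0.321970·-0.7) / 0.067114 = 0.268451/0.067114 ≈ 4.0.

μ₀ = 4.0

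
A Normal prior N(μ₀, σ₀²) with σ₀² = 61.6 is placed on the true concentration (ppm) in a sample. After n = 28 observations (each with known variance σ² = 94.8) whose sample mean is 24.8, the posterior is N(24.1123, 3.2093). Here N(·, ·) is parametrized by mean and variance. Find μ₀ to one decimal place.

μ₀ = 11.6

With known observation variance, the Normal–Normal posterior has precision τ_n = τ₀ + n/σ² and mean μ_n = (τ₀μ₀ + (n/σ²)x̄)/τ_n.
Here τ₀ = 1/61.6 = 0.016234 and τ_data = 28/94.8 = 0.295359, so τ_n = 0.311593.
Rearranging for μ₀: μ₀ = (μ_n·τ_n − τ_data·x̄)/τ₀ = (24.1123·0.311593 − 0.295359·24.8) / 0.016234 = 0.188321/0.016234 ≈ 11.6.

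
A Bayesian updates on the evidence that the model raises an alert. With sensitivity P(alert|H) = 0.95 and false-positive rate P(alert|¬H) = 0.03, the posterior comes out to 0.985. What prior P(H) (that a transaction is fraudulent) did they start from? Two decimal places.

P(H) = 0.67

In odds form, posterior odds = prior odds × likelihood ratio, so prior odds = posterior odds ÷ LR.
Posterior odds = 0.985/(1−0.985) = 65.6667. LR = 0.95/0.03 = 31.6667.
Prior odds = 65.6667/31.6667 = 2.0737, so P(H) = 2.0737/(1+2.0737) ≈ 0.67.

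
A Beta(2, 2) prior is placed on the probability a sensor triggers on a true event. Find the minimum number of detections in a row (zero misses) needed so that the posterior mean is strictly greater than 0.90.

k = 17

After k detections and 0 misses the posterior is Beta(2+k, 2), with mean (2+k)/(2+2+k).
Set (2+k)/(4+k) > 0.90 and solve: k > (0.90·4 − 2)/(1 − 0.90) = 16.000.
The smallest integer exceeding 16.000 is 17.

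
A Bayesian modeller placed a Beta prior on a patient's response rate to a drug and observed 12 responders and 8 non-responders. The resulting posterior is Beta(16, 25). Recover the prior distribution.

Beta(4, 17)

Under Beta–binomial conjugacy the posterior parameters are (a+s, b+f).
So a = 16 − 12 = 4 and b = 25 − 8 = 17.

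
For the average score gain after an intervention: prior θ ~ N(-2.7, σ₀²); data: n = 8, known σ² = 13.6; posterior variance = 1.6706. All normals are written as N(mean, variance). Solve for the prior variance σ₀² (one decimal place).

σ₀² = 96.6

Posterior precision equals prior precision plus data precision: 1/σ_n² = 1/σ₀² + n/σ².
So 1/σ₀² = 1/1.6706 − 8/13.6 = 0.598587 − 0.588235 = 0.010352.
Hence σ₀² = 1/0.010352 ≈ 96.6.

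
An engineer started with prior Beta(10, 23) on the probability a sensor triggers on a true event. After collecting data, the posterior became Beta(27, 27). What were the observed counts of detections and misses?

17 detections and 4 misses

Under Beta–binomial conjugacy the posterior parameters are (a+s, b+f).
So s = 27 − 10 = 17 and f = 27 − 23 = 4.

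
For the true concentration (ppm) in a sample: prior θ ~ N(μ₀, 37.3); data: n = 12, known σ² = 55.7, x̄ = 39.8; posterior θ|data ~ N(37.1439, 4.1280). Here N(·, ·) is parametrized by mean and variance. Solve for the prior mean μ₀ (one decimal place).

The posterior mean is a precision-weighted average: μ_n = (τ₀μ₀ + τ_data·x̄)/(τ₀+τ_data), with τ₀=1/σ₀² and τ_data=n/σ².
Here τ₀ = 1/37.3 = 0.026810 and τ_data = 12/55.7 = 0.215440, so τ_n = 0.242250.
Rearranging for μ₀: μ₀ = (μ_n·τ_n − τ_data·x̄)/τ₀ = (37.1439·0.242250 − 0.215440·39.8) / 0.026810 = 0.423598/0.026810 ≈ 15.8.

μ₀ = 15.8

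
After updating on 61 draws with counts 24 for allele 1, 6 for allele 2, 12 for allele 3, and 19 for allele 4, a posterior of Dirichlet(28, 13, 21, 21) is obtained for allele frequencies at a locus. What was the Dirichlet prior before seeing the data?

Dirichlet(4, 7, 9, 2)

For a Dirichlet(α) prior with multinomial counts c, the posterior is Dirichlet(α + c) componentwise.
Subtract each count from the matching posterior parameter: 28−24=4, 13−6=7, 21−12=9, 21−19=2.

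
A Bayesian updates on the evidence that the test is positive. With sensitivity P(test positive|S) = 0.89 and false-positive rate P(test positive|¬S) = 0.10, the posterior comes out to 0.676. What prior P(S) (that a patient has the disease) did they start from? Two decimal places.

P(S) = 0.19

Bayes' rule in odds form gives O(S|E) = O(S)·[P(E|S)/P(E|¬S)], hence O(S) = O(S|E)/LR.
Posterior odds = 0.676/(1−0.676) = 2.0864. LR = 0.89/0.10 = 8.9000.
Prior odds = 2.0864/8.9000 = 0.2344, so P(S) = 0.2344/(1+0.2344) ≈ 0.19.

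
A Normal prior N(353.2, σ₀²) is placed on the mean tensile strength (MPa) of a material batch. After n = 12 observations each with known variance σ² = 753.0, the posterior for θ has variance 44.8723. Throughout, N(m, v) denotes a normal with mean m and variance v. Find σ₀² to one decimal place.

For the Normal–Normal model with known σ², precisions add: τ_n = τ₀ + n/σ².
So 1/σ₀² = 1/44.8723 − 12/753.0 = 0.022285 − 0.015936 = 0.006349.
Hence σ₀² = 1/0.006349 ≈ 157.5.

σ₀² = 157.5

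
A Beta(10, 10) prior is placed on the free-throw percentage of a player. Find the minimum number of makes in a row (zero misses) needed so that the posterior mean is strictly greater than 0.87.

After k makes and 0 misses the posterior is Beta(10+k, 10), with mean (10+k)/(10+10+k).
Set (10+k)/(20+k) > 0.87 and solve: k > (0.87·20 − 10)/(1 − 0.87) = 56.923.
The smallest integer exceeding 56.923 is 57, and checking k=57: (67)/(77) = 0.8701 > 0.87.

k = 57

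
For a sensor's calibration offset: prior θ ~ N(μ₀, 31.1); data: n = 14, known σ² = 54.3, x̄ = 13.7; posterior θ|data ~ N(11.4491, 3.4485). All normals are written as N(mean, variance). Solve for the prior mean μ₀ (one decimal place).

μ₀ = -6.6

The posterior mean is a precision-weighted average: μ_n = (τ₀μ₀ + τ_data·x̄)/(τ₀+τ_data), with τ₀=1/σ₀² and τ_data=n/σ².
Here τ₀ = 1/31.1 = 0.032154 and τ_data = 14/54.3 = 0.257827, so τ_n = 0.289981.
Rearranging for μ₀: μ₀ = (μ_n·τ_n − τ_data·x̄)/τ₀ = (11.4491·0.289981 − 0.257827·13.7) / 0.032154 = -0.212208/0.032154 ≈ -6.6.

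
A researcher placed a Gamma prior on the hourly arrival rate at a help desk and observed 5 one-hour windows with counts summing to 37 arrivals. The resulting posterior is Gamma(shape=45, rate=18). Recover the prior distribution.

A Gamma(α, β) prior (rate parametrization) on a Poisson rate with n observations summing to S gives posterior Gamma(α+S, β+n).
So α = 45 − 37 = 8 and β = 18 − 5 = 13.

Gamma(shape=8, rate=13)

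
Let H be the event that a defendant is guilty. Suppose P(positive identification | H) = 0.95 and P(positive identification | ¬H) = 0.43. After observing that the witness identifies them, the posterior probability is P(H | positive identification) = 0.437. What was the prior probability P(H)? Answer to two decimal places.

In odds form, posterior odds = prior odds × likelihood ratio, so prior odds = posterior odds ÷ LR.
Posterior odds = 0.437/(1−0.437) = 0.7762. LR = 0.95/0.43 = 2.2093.
Prior odds = 0.7762/2.2093 = 0.3513, so P(H) = 0.3513/(1+0.3513) ≈ 0.26.

P(H) = 0.26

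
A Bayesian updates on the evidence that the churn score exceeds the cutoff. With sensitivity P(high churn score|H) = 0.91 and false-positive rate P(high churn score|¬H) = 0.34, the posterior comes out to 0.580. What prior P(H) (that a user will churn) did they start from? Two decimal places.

Bayes' rule in odds form gives O(H|E) = O(H)·[P(E|H)/P(E|¬H)], hence O(H) = O(H|E)/LR.
Posterior odds = 0.580/(1−0.580) = 1.3810. LR = 0.91/0.34 = 2.6765.
Prior odds = 1.3810/2.6765 = 0.5160, so P(H) = 0.5160/(1+0.5160) ≈ 0.34.

P(H) = 0.34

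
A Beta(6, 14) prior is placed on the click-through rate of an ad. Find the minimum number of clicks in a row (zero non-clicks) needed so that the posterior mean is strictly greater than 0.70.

After k clicks and 0 non-clicks the posterior is Beta(6+k, 14), with mean (6+k)/(6+14+k).
Set (6+k)/(20+k) > 0.70 and solve: k > (0.70·20 − 6)/(1 − 0.70) = 26.667.
The smallest integer exceeding 26.667 is 27.

k = 27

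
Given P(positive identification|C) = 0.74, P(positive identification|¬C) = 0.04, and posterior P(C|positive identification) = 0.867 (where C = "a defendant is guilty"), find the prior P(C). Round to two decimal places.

P(C) = 0.26

Bayes' rule in odds form gives O(C|E) = O(C)·[P(E|C)/P(E|¬C)], hence O(C) = O(C|E)/LR.
Posterior odds = 0.867/(1−0.867) = 6.5188. LR = 0.74/0.04 = 18.5000.
Prior odds = 6.5188/18.5000 = 0.3524, so P(C) = 0.3524/(1+0.3524) ≈ 0.26.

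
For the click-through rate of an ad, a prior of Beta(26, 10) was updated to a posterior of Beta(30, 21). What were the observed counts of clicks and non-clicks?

A Beta(a, b) prior with s successes and f failures in binomial data gives a Beta(a+s, b+f) posterior.
Match parameters: s=30−26=4, f=21−10=11.

4 clicks and 11 non-clicks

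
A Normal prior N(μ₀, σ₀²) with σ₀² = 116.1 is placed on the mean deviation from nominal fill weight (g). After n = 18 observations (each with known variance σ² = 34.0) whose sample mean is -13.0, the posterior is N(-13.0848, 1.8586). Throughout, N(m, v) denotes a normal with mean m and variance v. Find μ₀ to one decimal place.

With known observation variance, the Normal–Normal posterior has precision τ_n = τ₀ + n/σ² and mean μ_n = (τ₀μ₀ + (n/σ²)x̄)/τ_n.
Here τ₀ = 1/116.1 = 0.008613 and τ_data = 18/34.0 = 0.529412, so τ_n = 0.538025.
Rearranging for μ₀: μ₀ = (μ_n·τ_n − τ_data·x̄)/τ₀ = (-13.0848·0.538025 − 0.529412·-13.0) / 0.008613 = -0.157594/0.008613 ≈ -18.3.

μ₀ = -18.3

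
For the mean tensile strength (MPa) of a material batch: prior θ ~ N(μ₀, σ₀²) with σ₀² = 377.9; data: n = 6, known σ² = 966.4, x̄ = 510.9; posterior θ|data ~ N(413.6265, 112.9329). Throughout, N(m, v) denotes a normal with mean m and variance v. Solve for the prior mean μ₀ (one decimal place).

μ₀ = 185.4

The posterior mean is a precision-weighted average: μ_n = (τ₀μ₀ + τ_data·x̄)/(τ₀+τ_data), with τ₀=1/σ₀² and τ_data=n/σ².
Here τ₀ = 1/377.9 = 0.002646 and τ_data = 6/966.4 = 0.006209, so τ_n = 0.008855.
Rearranging for μ₀: μ₀ = (μ_n·τ_n − τ_data·x̄)/τ₀ = (413.6265·0.008855 − 0.006209·510.9) / 0.002646 = 0.490485/0.002646 ≈ 185.4.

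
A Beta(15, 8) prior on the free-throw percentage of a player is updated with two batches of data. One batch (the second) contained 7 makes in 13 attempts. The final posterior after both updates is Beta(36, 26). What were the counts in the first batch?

Sequential conjugate updates are equivalent to a single update on the pooled data, so total successes = posterior α − prior α and total failures = posterior β − prior β.
Total across both batches: 36−15=21 makes, 26−8=18 misses.
Subtract the second batch: 21−7=14 makes and 18−6=12 misses.

14 makes and 12 misses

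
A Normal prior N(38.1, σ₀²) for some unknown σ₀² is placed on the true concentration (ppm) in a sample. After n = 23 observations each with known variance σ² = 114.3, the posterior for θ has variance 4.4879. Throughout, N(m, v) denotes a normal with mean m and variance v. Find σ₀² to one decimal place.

Posterior precision equals prior precision plus data precision: 1/σ_n² = 1/σ₀² + n/σ².
So 1/σ₀² = 1/4.4879 − 23/114.3 = 0.222821 − 0.201225 = 0.021596.
Hence σ₀² = 1/0.021596 ≈ 46.3.

σ₀² = 46.3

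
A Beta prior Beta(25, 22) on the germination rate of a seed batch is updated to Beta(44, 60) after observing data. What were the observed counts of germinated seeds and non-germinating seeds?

19 germinated seeds and 38 non-germinating seeds

Under Beta–binomial conjugacy the posterior parameters are (α+s, β+f).
Match parameters: s=44−25=19, f=60−22=38.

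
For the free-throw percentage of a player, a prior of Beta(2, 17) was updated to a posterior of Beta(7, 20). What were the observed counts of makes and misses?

5 makes and 3 misses

Beta is conjugate to the binomial likelihood: posterior = Beta(a+s, b+f).
So s = 7 − 2 = 5 and f = 20 − 17 = 3.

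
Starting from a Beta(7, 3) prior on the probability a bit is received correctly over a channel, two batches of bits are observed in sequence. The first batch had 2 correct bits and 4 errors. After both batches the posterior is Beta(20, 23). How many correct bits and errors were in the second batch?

Sequential conjugate updates are equivalent to a single update on the pooled data, so total successes = posterior α − prior α and total failures = posterior β − prior β.
Total across both batches: 20−7=13 correct bits, 23−3=20 errors.
Subtract the first batch: 13−2=11 correct bits and 20−4=16 errors.

11 correct bits and 16 errors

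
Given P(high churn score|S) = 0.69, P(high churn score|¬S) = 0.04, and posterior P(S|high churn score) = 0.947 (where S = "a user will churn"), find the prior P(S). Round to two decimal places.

Bayes' rule in odds form gives O(S|E) = O(S)·[P(E|S)/P(E|¬S)], hence O(S) = O(S|E)/LR.
Posterior odds = 0.947/(1−0.947) = 17.8679. LR = 0.69/0.04 = 17.2500.
Prior odds = 17.8679/17.2500 = 1.0358, so P(S) = 1.0358/(1+1.0358) ≈ 0.51.

P(S) = 0.51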